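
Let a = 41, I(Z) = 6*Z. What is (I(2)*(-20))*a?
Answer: -9840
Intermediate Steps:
(I(2)*(-20))*a = ((6*2)*(-20))*41 = (12*(-20))*41 = -240*41 = -9840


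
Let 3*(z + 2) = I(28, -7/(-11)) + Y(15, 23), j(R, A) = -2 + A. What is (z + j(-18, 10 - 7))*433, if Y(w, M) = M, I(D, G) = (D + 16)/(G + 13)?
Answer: 754286/225 ≈ 3352.4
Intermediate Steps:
I(D, G) = (16 + D)/(13 + G)
z = 1517/225 (z = -2 + ((16 + 28)/(13 - 7/(-11)) + 23)/3 = -2 + (44/(13 - 7*(-1/11)) + 23)/3 = -2 + (44/(13 + 7/11) + 23)/3 = -2 + (44/(150/11) + 23)/3 = -2 + ((11/150)*44 + 23)/3 = -2 + (242/75 + 23)/3 = -2 + (⅓)*(1967/75) = -2 + 1967/225 = 1517/225 ≈ 6.7422)
(z + j(-18, 10 - 7))*433 = (1517/225 + (-2 + (10 - 7)))*433 = (1517/225 + (-2 + 3))*433 = (1517/225 + 1)*433 = (1742/225)*433 = 754286/225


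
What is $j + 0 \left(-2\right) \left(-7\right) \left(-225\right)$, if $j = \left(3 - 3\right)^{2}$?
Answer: $0$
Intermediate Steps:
$j = 0$ ($j = 0^{2} = 0$)
$j + 0 \left(-2\right) \left(-7\right) \left(-225\right) = 0 + 0 \left(-2\right) \left(-7\right) \left(-225\right) = 0 + 0 \left(-7\right) \left(-225\right) = 0 + 0 \left(-225\right) = 0 + 0 = 0$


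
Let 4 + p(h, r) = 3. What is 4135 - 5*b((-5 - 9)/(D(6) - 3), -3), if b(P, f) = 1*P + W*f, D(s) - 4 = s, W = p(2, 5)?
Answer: 4130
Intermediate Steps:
p(h, r) = -1 (p(h, r) = -4 + 3 = -1)
W = -1
D(s) = 4 + s
b(P, f) = P - f (b(P, f) = 1*P - f = P - f)
4135 - 5*b((-5 - 9)/(D(6) - 3), -3) = 4135 - 5*((-5 - 9)/((4 + 6) - 3) - 1*(-3)) = 4135 - 5*(-14/(10 - 3) + 3) = 4135 - 5*(-14/7 + 3) = 4135 - 5*(-14*1/7 + 3) = 4135 - 5*(-2 + 3) = 4135 - 5*1 = 4135 - 5 = 4130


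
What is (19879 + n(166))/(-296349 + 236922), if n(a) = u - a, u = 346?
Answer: -20059/59427 ≈ -0.33754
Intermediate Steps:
n(a) = 346 - a
(19879 + n(166))/(-296349 + 236922) = (19879 + (346 - 1*166))/(-296349 + 236922) = (19879 + (346 - 166))/(-59427) = (19879 + 180)*(-1/59427) = 20059*(-1/59427) = -20059/59427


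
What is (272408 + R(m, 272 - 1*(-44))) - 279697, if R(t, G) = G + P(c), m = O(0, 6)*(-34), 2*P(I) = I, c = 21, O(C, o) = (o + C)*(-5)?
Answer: -13925/2 ≈ -6962.5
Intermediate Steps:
O(C, o) = -5*C - 5*o (O(C, o) = (C + o)*(-5) = -5*C - 5*o)
P(I) = I/2
m = 1020 (m = (-5*0 - 5*6)*(-34) = (0 - 30)*(-34) = -30*(-34) = 1020)
R(t, G) = 21/2 + G (R(t, G) = G + (1/2)*21 = G + 21/2 = 21/2 + G)
(272408 + R(m, 272 - 1*(-44))) - 279697 = (272408 + (21/2 + (272 - 1*(-44)))) - 279697 = (272408 + (21/2 + (272 + 44))) - 279697 = (272408 + (21/2 + 316)) - 279697 = (272408 + 653/2) - 279697 = 545469/2 - 279697 = -13925/2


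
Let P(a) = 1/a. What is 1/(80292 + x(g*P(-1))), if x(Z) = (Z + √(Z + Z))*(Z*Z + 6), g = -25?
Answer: 96067/9208960439 - 3155*√2/9208960439 ≈ 9.9474e-6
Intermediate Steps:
x(Z) = (6 + Z²)*(Z + √2*√Z) (x(Z) = (Z + √(2*Z))*(Z² + 6) = (Z + √2*√Z)*(6 + Z²) = (6 + Z²)*(Z + √2*√Z))
1/(80292 + x(g*P(-1))) = 1/(80292 + ((-25/(-1))³ + 6*(-25/(-1)) + √2*(-25/(-1))^(5/2) + 6*√2*√(-25/(-1)))) = 1/(80292 + ((-25*(-1))³ + 6*(-25*(-1)) + √2*(-25*(-1))^(5/2) + 6*√2*√(-25*(-1)))) = 1/(80292 + (25³ + 6*25 + √2*25^(5/2) + 6*√2*√25)) = 1/(80292 + (15625 + 150 + √2*3125 + 6*√2*5)) = 1/(80292 + (15625 + 150 + 3125*√2 + 30*√2)) = 1/(80292 + (15775 + 3155*√2)) = 1/(96067 + 3155*√2)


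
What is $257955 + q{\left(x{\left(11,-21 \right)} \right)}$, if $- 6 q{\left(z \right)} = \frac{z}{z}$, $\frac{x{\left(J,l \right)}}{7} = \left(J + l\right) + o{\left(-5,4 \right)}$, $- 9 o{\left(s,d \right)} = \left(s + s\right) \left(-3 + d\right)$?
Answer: $\frac{1547729}{6} \approx 2.5795 \cdot 10^{5}$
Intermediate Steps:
$o{\left(s,d \right)} = - \frac{2 s \left(-3 + d\right)}{9}$ ($o{\left(s,d \right)} = - \frac{\left(s + s\right) \left(-3 + d\right)}{9} = - \frac{2 s \left(-3 + d\right)}{9}$)
$x{\left(J,l \right)} = \frac{70}{9} + 7 J + 7 l$ ($x{\left(J,l \right)} = 7 \left(\left(J + l\right) + \frac{2}{9} \left(-5\right) \left(3 - 4\right)\right) = 7 \left(\left(J + l\right) + \frac{2}{9} \left(-5\right) \left(-1\right)\right) = 7 \left(\left(J + l\right) + \frac{10}{9}\right) = 7 \left(\frac{10}{9} + J + l\right) = \frac{70}{9} + 7 J + 7 l$)
$q{\left(z \right)} = - \frac{1}{6}$ ($q{\left(z \right)} = - \frac{z \frac{1}{z}}{6} = \left(- \frac{1}{6}\right) 1 = - \frac{1}{6}$)
$257955 + q{\left(x{\left(11,-21 \right)} \right)} = 257955 - \frac{1}{6} = \frac{1547729}{6}$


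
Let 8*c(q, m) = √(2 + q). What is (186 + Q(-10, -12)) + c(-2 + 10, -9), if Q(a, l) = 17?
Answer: 203 + √10/8 ≈ 203.40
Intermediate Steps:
c(q, m) = √(2 + q)/8
(186 + Q(-10, -12)) + c(-2 + 10, -9) = (186 + 17) + √(2 + (-2 + 10))/8 = 203 + √(2 + 8)/8 = 203 + √10/8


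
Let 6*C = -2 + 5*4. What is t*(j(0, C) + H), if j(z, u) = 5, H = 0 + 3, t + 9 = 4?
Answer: -40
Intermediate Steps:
t = -5 (t = -9 + 4 = -5)
C = 3 (C = (-2 + 5*4)/6 = (-2 + 20)/6 = (1/6)*18 = 3)
H = 3
t*(j(0, C) + H) = -5*(5 + 3) = -5*8 = -40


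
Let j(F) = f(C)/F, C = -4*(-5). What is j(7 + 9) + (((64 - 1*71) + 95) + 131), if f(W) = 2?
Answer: 1753/8 ≈ 219.13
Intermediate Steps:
C = 20
j(F) = 2/F
j(7 + 9) + (((64 - 1*71) + 95) + 131) = 2/(7 + 9) + (((64 - 1*71) + 95) + 131) = 2/16 + (((64 - 71) + 95) + 131) = 2*(1/16) + ((-7 + 95) + 131) = 1/8 + (88 + 131) = 1/8 + 219 = 1753/8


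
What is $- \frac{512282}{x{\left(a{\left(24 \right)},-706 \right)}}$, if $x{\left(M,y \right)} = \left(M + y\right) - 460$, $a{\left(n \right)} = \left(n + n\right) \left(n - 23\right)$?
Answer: $\frac{256141}{559} \approx 458.21$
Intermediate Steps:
$a{\left(n \right)} = 2 n \left(-23 + n\right)$
$x{\left(M,y \right)} = -460 + M + y$
$- \frac{512282}{x{\left(a{\left(24 \right)},-706 \right)}} = - \frac{512282}{-460 + 2 \cdot 24 \left(-23 + 24\right) - 706} = - \frac{512282}{-460 + 2 \cdot 24 \cdot 1 - 706} = - \frac{512282}{-460 + 48 - 706} = - \frac{512282}{-1118} = \left(-512282\right) \left(- \frac{1}{1118}\right) = \frac{256141}{559}$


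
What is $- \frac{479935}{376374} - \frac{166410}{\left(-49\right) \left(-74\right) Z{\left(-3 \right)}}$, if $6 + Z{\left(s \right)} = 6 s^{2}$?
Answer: $- \frac{12180343685}{5458928496} \approx -2.2313$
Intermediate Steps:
$Z{\left(s \right)} = -6 + 6 s^{2}$
$- \frac{479935}{376374} - \frac{166410}{\left(-49\right) \left(-74\right) Z{\left(-3 \right)}} = - \frac{479935}{376374} - \frac{166410}{\left(-49\right) \left(-74\right) \left(-6 + 6 \left(-3\right)^{2}\right)} = \left(-479935\right) \frac{1}{376374} - \frac{166410}{3626 \left(-6 + 6 \cdot 9\right)} = - \frac{479935}{376374} - \frac{166410}{3626 \left(-6 + 54\right)} = - \frac{479935}{376374} - \frac{166410}{3626 \cdot 48} = - \frac{479935}{376374} - \frac{166410}{174048} = - \frac{479935}{376374} - \frac{27735}{29008} = - \frac{12180343685}{5458928496}$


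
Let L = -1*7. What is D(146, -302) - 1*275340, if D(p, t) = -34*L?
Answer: -275102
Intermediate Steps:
L = -7
D(p, t) = 238 (D(p, t) = -34*(-7) = 238)
D(146, -302) - 1*275340 = 238 - 1*275340 = 238 - 275340 = -275102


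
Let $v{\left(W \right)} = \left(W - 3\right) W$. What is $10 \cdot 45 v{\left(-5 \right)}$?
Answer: $18000$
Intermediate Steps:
$v{\left(W \right)} = W \left(-3 + W\right)$ ($v{\left(W \right)} = \left(-3 + W\right) W = W \left(-3 + W\right)$)
$10 \cdot 45 v{\left(-5 \right)} = 10 \cdot 45 \left(- 5 \left(-3 - 5\right)\right) = 450 \left(\left(-5\right) \left(-8\right)\right) = 450 \cdot 40 = 18000$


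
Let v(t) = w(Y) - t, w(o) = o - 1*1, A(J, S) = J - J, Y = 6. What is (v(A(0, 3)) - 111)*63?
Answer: -6678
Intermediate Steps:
A(J, S) = 0
w(o) = -1 + o (w(o) = o - 1 = -1 + o)
v(t) = 5 - t (v(t) = (-1 + 6) - t = 5 - t)
(v(A(0, 3)) - 111)*63 = ((5 - 1*0) - 111)*63 = ((5 + 0) - 111)*63 = (5 - 111)*63 = -106*63 = -6678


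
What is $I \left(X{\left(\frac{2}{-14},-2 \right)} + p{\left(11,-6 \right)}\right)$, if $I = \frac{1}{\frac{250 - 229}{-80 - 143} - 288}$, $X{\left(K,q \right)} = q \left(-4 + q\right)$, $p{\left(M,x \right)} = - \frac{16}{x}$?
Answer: $- \frac{9812}{192735} \approx -0.050909$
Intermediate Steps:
$I = - \frac{223}{64245}$ ($I = \frac{1}{\frac{21}{-223} - 288} = \frac{1}{21 \left(- \frac{1}{223}\right) - 288} = \frac{1}{- \frac{21}{223} - 288} = \frac{1}{- \frac{64245}{223}} = - \frac{223}{64245} \approx -0.0034711$)
$I \left(X{\left(\frac{2}{-14},-2 \right)} + p{\left(11,-6 \right)}\right) = - \frac{223 \left(- 2 \left(-4 - 2\right) - \frac{16}{-6}\right)}{64245} = - \frac{223 \left(\left(-2\right) \left(-6\right) - - \frac{8}{3}\right)}{64245} = - \frac{223 \left(12 + \frac{8}{3}\right)}{64245} = \left(- \frac{223}{64245}\right) \frac{44}{3} = - \frac{9812}{192735}$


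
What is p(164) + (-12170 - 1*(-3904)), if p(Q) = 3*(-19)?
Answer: -8323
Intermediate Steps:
p(Q) = -57
p(164) + (-12170 - 1*(-3904)) = -57 + (-12170 - 1*(-3904)) = -57 + (-12170 + 3904) = -57 - 8266 = -8323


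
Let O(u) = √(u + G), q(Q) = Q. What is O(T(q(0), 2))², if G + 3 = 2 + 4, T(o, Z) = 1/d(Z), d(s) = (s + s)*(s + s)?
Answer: 49/16 ≈ 3.0625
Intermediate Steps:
d(s) = 4*s² (d(s) = (2*s)*(2*s) = 4*s²)
T(o, Z) = 1/(4*Z²)
G = 3 (G = -3 + (2 + 4) = -3 + 6 = 3)
O(u) = √(3 + u) (O(u) = √(u + 3) = √(3 + u))
O(T(q(0), 2))² = (√(3 + (¼)/2²))² = (√(3 + (¼)*(¼)))² = (√(3 + 1/16))² = (√(49/16))² = (7/4)² = 49/16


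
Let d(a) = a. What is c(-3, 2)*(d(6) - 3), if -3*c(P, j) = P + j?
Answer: 1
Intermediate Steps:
c(P, j) = -P/3 - j/3 (c(P, j) = -(P + j)/3 = -P/3 - j/3)
c(-3, 2)*(d(6) - 3) = (-⅓*(-3) - ⅓*2)*(6 - 3) = (1 - ⅔)*3 = (⅓)*3 = 1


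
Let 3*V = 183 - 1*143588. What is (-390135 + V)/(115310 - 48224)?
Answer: -656905/100629 ≈ -6.5280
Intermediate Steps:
V = -143405/3 (V = (183 - 1*143588)/3 = (183 - 143588)/3 = (⅓)*(-143405) = -143405/3 ≈ -47802.)
(-390135 + V)/(115310 - 48224) = (-390135 - 143405/3)/(115310 - 48224) = -1313810/3/67086 = -1313810/3*1/67086 = -656905/100629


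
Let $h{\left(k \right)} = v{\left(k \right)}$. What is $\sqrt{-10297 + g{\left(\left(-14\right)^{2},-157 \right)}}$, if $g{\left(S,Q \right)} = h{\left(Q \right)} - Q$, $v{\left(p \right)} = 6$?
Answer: $3 i \sqrt{1126} \approx 100.67 i$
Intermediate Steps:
$h{\left(k \right)} = 6$
$g{\left(S,Q \right)} = 6 - Q$
$\sqrt{-10297 + g{\left(\left(-14\right)^{2},-157 \right)}} = \sqrt{-10297 + \left(6 - -157\right)} = \sqrt{-10297 + \left(6 + 157\right)} = \sqrt{-10297 + 163} = \sqrt{-10134} = 3 i \sqrt{1126}$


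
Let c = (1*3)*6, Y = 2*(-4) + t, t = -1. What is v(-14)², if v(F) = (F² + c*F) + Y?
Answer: 4225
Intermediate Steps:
Y = -9 (Y = 2*(-4) - 1 = -8 - 1 = -9)
c = 18 (c = 3*6 = 18)
v(F) = -9 + F² + 18*F (v(F) = (F² + 18*F) - 9 = -9 + F² + 18*F)
v(-14)² = (-9 + (-14)² + 18*(-14))² = (-9 + 196 - 252)² = (-65)² = 4225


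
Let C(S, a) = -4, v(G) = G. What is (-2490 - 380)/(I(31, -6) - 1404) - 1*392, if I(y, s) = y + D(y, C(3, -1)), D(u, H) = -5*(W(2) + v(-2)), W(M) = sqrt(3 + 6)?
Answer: -268653/689 ≈ -389.92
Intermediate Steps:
W(M) = 3 (W(M) = sqrt(9) = 3)
D(u, H) = -5 (D(u, H) = -5*(3 - 2) = -5*1 = -5)
I(y, s) = -5 + y (I(y, s) = y - 5 = -5 + y)
(-2490 - 380)/(I(31, -6) - 1404) - 1*392 = (-2490 - 380)/((-5 + 31) - 1404) - 1*392 = -2870/(26 - 1404) - 392 = -2870/(-1378) - 392 = -2870*(-1/1378) - 392 = 1435/689 - 392 = -268653/689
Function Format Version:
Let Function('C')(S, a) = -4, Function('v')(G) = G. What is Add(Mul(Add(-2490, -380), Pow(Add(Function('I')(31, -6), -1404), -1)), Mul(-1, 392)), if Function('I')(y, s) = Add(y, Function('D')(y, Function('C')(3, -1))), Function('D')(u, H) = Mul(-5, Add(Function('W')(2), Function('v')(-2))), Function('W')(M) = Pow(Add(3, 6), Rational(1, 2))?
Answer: Rational(-268653, 689) ≈ -389.92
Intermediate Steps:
Function('W')(M) = 3 (Function('W')(M) = Pow(9, Rational(1, 2)) = 3)
Function('D')(u, H) = -5 (Function('D')(u, H) = Mul(-5, Add(3, -2)) = Mul(-5, 1) = -5)
Function('I')(y, s) = Add(-5, y) (Function('I')(y, s) = Add(y, -5) = Add(-5, y))
Add(Mul(Add(-2490, -380), Pow(Add(Function('I')(31, -6), -1404), -1)), Mul(-1, 392)) = Add(Mul(Add(-2490, -380), Pow(Add(Add(-5, 31), -1404), -1)), Mul(-1, 392)) = Add(Mul(-2870, Pow(Add(26, -1404), -1)), -392) = Add(Mul(-2870, Pow(-1378, -1)), -392) = Add(Mul(-2870, Rational(-1, 1378)), -392) = Add(Rational(1435, 689), -392) = Rational(-268653, 689)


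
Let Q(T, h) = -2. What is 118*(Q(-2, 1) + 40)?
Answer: 4484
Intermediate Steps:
118*(Q(-2, 1) + 40) = 118*(-2 + 40) = 118*38 = 4484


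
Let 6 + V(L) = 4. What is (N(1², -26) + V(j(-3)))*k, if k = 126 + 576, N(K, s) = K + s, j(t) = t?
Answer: -18954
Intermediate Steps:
V(L) = -2 (V(L) = -6 + 4 = -2)
k = 702
(N(1², -26) + V(j(-3)))*k = ((1² - 26) - 2)*702 = ((1 - 26) - 2)*702 = (-25 - 2)*702 = -27*702 = -18954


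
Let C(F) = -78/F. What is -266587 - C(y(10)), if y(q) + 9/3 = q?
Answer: -1866031/7 ≈ -2.6658e+5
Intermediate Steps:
y(q) = -3 + q
-266587 - C(y(10)) = -266587 - (-78)/(-3 + 10) = -266587 - (-78)/7 = -266587 - 1*(-78/7) = -266587 + 78/7 = -1866031/7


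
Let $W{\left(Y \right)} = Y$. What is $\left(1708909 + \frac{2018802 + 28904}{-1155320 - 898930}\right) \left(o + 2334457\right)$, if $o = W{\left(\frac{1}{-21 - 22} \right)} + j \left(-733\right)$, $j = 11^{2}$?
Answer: $\frac{169501892103468712972}{44166375} \approx 3.8378 \cdot 10^{12}$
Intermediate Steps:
$j = 121$
$o = - \frac{3813800}{43}$ ($o = \frac{1}{-21 - 22} + 121 \left(-733\right) = \frac{1}{-43} - 88693 = - \frac{1}{43} - 88693 = - \frac{3813800}{43} \approx -88693.0$)
$\left(1708909 + \frac{2018802 + 28904}{-1155320 - 898930}\right) \left(o + 2334457\right) = \left(1708909 + \frac{2018802 + 28904}{-1155320 - 898930}\right) \left(- \frac{3813800}{43} + 2334457\right) = \left(1708909 + \frac{2047706}{-2054250}\right) \frac{96567851}{43} = \left(1708909 + 2047706 \left(- \frac{1}{2054250}\right)\right) \frac{96567851}{43} = \left(1708909 - \frac{1023853}{1027125}\right) \frac{96567851}{43} = \frac{1755262132772}{1027125} \cdot \frac{96567851}{43} = \frac{169501892103468712972}{44166375}$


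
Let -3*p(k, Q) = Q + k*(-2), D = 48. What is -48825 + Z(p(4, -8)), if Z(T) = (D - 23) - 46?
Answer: -48846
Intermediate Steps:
p(k, Q) = -Q/3 + 2*k/3 (p(k, Q) = -(Q + k*(-2))/3 = -(Q - 2*k)/3 = -Q/3 + 2*k/3)
Z(T) = -21 (Z(T) = (48 - 23) - 46 = 25 - 46 = -21)
-48825 + Z(p(4, -8)) = -48825 - 21 = -48846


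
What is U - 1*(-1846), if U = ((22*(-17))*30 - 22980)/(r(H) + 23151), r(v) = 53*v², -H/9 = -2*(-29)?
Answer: 8900664046/4821601 ≈ 1846.0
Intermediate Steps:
H = -522 (H = -(-18)*(-29) = -9*58 = -522)
U = -11400/4821601 (U = ((22*(-17))*30 - 22980)/(53*(-522)² + 23151) = (-374*30 - 22980)/(53*272484 + 23151) = (-11220 - 22980)/(14441652 + 23151) = -34200/14464803 = -34200*1/14464803 = -11400/4821601 ≈ -0.0023644)
U - 1*(-1846) = -11400/4821601 - 1*(-1846) = -11400/4821601 + 1846 = 8900664046/4821601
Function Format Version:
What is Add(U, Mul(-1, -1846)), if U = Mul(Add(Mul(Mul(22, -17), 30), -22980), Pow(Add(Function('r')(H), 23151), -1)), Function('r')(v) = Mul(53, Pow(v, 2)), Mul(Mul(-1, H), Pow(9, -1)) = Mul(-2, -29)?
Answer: Rational(8900664046, 4821601) ≈ 1846.0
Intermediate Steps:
H = -522 (H = Mul(-9, Mul(-2, -29)) = Mul(-9, 58) = -522)
U = Rational(-11400, 4821601) (U = Mul(Add(Mul(Mul(22, -17), 30), -22980), Pow(Add(Mul(53, Pow(-522, 2)), 23151), -1)) = Mul(Add(Mul(-374, 30), -22980), Pow(Add(Mul(53, 272484), 23151), -1)) = Mul(Add(-11220, -22980), Pow(Add(14441652, 23151), -1)) = Mul(-34200, Pow(14464803, -1)) = Mul(-34200, Rational(1, 14464803)) = Rational(-11400, 4821601) ≈ -0.0023644)
Add(U, Mul(-1, -1846)) = Add(Rational(-11400, 4821601), Mul(-1, -1846)) = Add(Rational(-11400, 4821601), 1846) = Rational(8900664046, 4821601)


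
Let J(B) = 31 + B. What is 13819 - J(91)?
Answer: 13697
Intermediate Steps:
13819 - J(91) = 13819 - (31 + 91) = 13819 - 1*122 = 13819 - 122 = 13697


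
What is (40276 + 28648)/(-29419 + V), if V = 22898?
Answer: -68924/6521 ≈ -10.570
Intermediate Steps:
(40276 + 28648)/(-29419 + V) = (40276 + 28648)/(-29419 + 22898) = 68924/(-6521) = 68924*(-1/6521) = -68924/6521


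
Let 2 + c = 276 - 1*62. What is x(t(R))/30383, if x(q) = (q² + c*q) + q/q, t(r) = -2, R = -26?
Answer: -419/30383 ≈ -0.013791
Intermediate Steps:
c = 212 (c = -2 + (276 - 1*62) = -2 + (276 - 62) = -2 + 214 = 212)
x(q) = 1 + q² + 212*q (x(q) = (q² + 212*q) + q/q = (q² + 212*q) + 1 = 1 + q² + 212*q)
x(t(R))/30383 = (1 + (-2)² + 212*(-2))/30383 = (1 + 4 - 424)*(1/30383) = -419*1/30383 = -419/30383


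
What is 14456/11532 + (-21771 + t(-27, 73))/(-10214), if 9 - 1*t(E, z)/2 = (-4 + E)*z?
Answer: 86578837/29446962 ≈ 2.9402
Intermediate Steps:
t(E, z) = 18 - 2*z*(-4 + E) (t(E, z) = 18 - 2*(-4 + E)*z = 18 - 2*z*(-4 + E))
14456/11532 + (-21771 + t(-27, 73))/(-10214) = 14456/11532 + (-21771 + (18 + 8*73 - 2*(-27)*73))/(-10214) = 14456*(1/11532) + (-21771 + (18 + 584 + 3942))*(-1/10214) = 3614/2883 + (-21771 + 4544)*(-1/10214) = 3614/2883 - 17227*(-1/10214) = 3614/2883 + 17227/10214 = 86578837/29446962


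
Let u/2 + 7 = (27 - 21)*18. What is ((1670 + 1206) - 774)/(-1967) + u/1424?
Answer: -1297957/1400504 ≈ -0.92678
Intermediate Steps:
u = 202 (u = -14 + 2*((27 - 21)*18) = -14 + 2*(6*18) = -14 + 2*108 = -14 + 216 = 202)
((1670 + 1206) - 774)/(-1967) + u/1424 = ((1670 + 1206) - 774)/(-1967) + 202/1424 = (2876 - 774)*(-1/1967) + 202*(1/1424) = 2102*(-1/1967) + 101/712 = -2102/1967 + 101/712 = -1297957/1400504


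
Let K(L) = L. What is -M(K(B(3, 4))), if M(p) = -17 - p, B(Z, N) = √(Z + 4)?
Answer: 17 + √7 ≈ 19.646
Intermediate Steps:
B(Z, N) = √(4 + Z)
-M(K(B(3, 4))) = -(-17 - √(4 + 3)) = -(-17 - √7) = 17 + √7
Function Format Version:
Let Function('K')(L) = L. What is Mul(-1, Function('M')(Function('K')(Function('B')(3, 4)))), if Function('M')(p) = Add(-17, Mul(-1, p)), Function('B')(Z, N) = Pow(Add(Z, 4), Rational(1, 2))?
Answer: Add(17, Pow(7, Rational(1, 2))) ≈ 19.646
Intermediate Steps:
Function('B')(Z, N) = Pow(Add(4, Z), Rational(1, 2))
Mul(-1, Function('M')(Function('K')(Function('B')(3, 4)))) = Mul(-1, Add(-17, Mul(-1, Pow(Add(4, 3), Rational(1, 2))))) = Mul(-1, Add(-17, Mul(-1, Pow(7, Rational(1, 2))))) = Add(17, Pow(7, Rational(1, 2)))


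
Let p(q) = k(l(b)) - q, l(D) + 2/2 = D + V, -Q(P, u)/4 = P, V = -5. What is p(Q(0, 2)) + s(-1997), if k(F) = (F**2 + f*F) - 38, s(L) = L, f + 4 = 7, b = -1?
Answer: -2007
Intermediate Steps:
f = 3 (f = -4 + 7 = 3)
Q(P, u) = -4*P
l(D) = -6 + D (l(D) = -1 + (D - 5) = -1 + (-5 + D) = -6 + D)
k(F) = -38 + F**2 + 3*F (k(F) = (F**2 + 3*F) - 38 = -38 + F**2 + 3*F)
p(q) = -10 - q (p(q) = (-38 + (-6 - 1)**2 + 3*(-6 - 1)) - q = (-38 + (-7)**2 + 3*(-7)) - q = (-38 + 49 - 21) - q = -10 - q)
p(Q(0, 2)) + s(-1997) = (-10 - (-4)*0) - 1997 = (-10 - 1*0) - 1997 = (-10 + 0) - 1997 = -10 - 1997 = -2007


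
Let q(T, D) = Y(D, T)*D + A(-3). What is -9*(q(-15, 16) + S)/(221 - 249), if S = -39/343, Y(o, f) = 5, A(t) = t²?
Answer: 68598/2401 ≈ 28.571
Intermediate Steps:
q(T, D) = 9 + 5*D (q(T, D) = 5*D + (-3)² = 5*D + 9 = 9 + 5*D)
S = -39/343 (S = -39*1/343 = -39/343 ≈ -0.11370)
-9*(q(-15, 16) + S)/(221 - 249) = -9*((9 + 5*16) - 39/343)/(221 - 249) = -9*((9 + 80) - 39/343)/(-28) = -9*(89 - 39/343)*(-1)/28 = -274392*(-1)/(343*28) = -9*(-7622/2401) = 68598/2401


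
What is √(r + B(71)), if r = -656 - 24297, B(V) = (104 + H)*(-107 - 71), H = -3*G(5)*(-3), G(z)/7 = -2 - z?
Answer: √35033 ≈ 187.17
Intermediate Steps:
G(z) = -14 - 7*z (G(z) = 7*(-2 - z) = -14 - 7*z)
H = -441 (H = -3*(-14 - 7*5)*(-3) = -3*(-14 - 35)*(-3) = -3*(-49)*(-3) = 147*(-3) = -441)
B(V) = 59986 (B(V) = (104 - 441)*(-107 - 71) = -337*(-178) = 59986)
r = -24953
√(r + B(71)) = √(-24953 + 59986) = √35033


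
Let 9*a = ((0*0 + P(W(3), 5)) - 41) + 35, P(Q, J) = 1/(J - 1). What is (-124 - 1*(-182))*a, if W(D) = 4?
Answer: -667/18 ≈ -37.056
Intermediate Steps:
P(Q, J) = 1/(-1 + J)
a = -23/36 (a = (((0*0 + 1/(-1 + 5)) - 41) + 35)/9 = (((0 + 1/4) - 41) + 35)/9 = ((1/4 - 41) + 35)/9 = (-163/4 + 35)/9 = (1/9)*(-23/4) = -23/36 ≈ -0.63889)
(-124 - 1*(-182))*a = (-124 - 1*(-182))*(-23/36) = (-124 + 182)*(-23/36) = 58*(-23/36) = -667/18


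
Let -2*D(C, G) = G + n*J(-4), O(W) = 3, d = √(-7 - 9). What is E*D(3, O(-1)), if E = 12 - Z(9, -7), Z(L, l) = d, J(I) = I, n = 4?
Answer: 78 - 26*I ≈ 78.0 - 26.0*I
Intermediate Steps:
d = 4*I (d = √(-16) = 4*I ≈ 4.0*I)
Z(L, l) = 4*I
D(C, G) = 8 - G/2 (D(C, G) = -(G + 4*(-4))/2 = -(G - 16)/2 = -(-16 + G)/2 = 8 - G/2)
E = 12 - 4*I ≈ 12.0 - 4.0*I
E*D(3, O(-1)) = (12 - 4*I)*(8 - ½*3) = (12 - 4*I)*(8 - 3/2) = (12 - 4*I)*(13/2) = 78 - 26*I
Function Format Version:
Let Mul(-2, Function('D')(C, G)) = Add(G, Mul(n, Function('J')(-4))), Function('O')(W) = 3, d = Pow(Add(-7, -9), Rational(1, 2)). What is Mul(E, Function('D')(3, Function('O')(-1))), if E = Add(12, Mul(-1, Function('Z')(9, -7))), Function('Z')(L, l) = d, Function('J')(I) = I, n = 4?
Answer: Add(78, Mul(-26, I)) ≈ Add(78.000, Mul(-26.000, I))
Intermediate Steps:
d = Mul(4, I) (d = Pow(-16, Rational(1, 2)) = Mul(4, I) ≈ Mul(4.0000, I))
Function('Z')(L, l) = Mul(4, I)
Function('D')(C, G) = Add(8, Mul(Rational(-1, 2), G)) (Function('D')(C, G) = Mul(Rational(-1, 2), Add(G, Mul(4, -4))) = Mul(Rational(-1, 2), Add(G, -16)) = Mul(Rational(-1, 2), Add(-16, G)) = Add(8, Mul(Rational(-1, 2), G)))
E = Add(12, Mul(-4, I)) (E = Add(12, Mul(-1, Mul(4, I))) = Add(12, Mul(-4, I)) ≈ Add(12.000, Mul(-4.0000, I)))
Mul(E, Function('D')(3, Function('O')(-1))) = Mul(Add(12, Mul(-4, I)), Add(8, Mul(Rational(-1, 2), 3))) = Mul(Add(12, Mul(-4, I)), Add(8, Rational(-3, 2))) = Mul(Add(12, Mul(-4, I)), Rational(13, 2)) = Add(78, Mul(-26, I))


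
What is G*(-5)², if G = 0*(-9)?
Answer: 0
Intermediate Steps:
G = 0
G*(-5)² = 0*(-5)² = 0*25 = 0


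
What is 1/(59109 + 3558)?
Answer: 1/62667 ≈ 1.5957e-5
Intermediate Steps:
1/(59109 + 3558) = 1/62667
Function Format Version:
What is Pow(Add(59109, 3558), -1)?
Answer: Rational(1, 62667) ≈ 1.5957e-5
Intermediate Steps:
Pow(Add(59109, 3558), -1) = Pow(62667, -1) = Rational(1, 62667)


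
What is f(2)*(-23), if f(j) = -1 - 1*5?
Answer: 138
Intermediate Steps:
f(j) = -6 (f(j) = -1 - 5 = -6)
f(2)*(-23) = -6*(-23) = 138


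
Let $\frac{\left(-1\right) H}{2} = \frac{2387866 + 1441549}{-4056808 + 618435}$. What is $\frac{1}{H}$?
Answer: $\frac{3438373}{7658830} \approx 0.44894$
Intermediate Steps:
$H = \frac{7658830}{3438373}$ ($H = - 2 \frac{2387866 + 1441549}{-4056808 + 618435} = - 2 \frac{3829415}{-3438373} = - 2 \cdot 3829415 \left(- \frac{1}{3438373}\right) = \left(-2\right) \left(- \frac{3829415}{3438373}\right) = \frac{7658830}{3438373} \approx 2.2275$)
$\frac{1}{H} = \frac{1}{\frac{7658830}{3438373}} = \frac{3438373}{7658830}$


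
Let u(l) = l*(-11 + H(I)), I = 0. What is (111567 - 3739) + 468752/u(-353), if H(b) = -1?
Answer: 114307040/1059 ≈ 1.0794e+5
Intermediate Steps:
u(l) = -12*l (u(l) = l*(-11 - 1) = l*(-12) = -12*l)
(111567 - 3739) + 468752/u(-353) = (111567 - 3739) + 468752/((-12*(-353))) = 107828 + 468752/4236 = 107828 + 468752*(1/4236) = 107828 + 117188/1059 = 114307040/1059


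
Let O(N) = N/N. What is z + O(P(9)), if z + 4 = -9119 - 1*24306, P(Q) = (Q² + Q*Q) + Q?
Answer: -33428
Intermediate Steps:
P(Q) = Q + 2*Q² (P(Q) = (Q² + Q²) + Q = 2*Q² + Q = Q + 2*Q²)
O(N) = 1
z = -33429 (z = -4 + (-9119 - 1*24306) = -4 + (-9119 - 24306) = -4 - 33425 = -33429)
z + O(P(9)) = -33429 + 1 = -33428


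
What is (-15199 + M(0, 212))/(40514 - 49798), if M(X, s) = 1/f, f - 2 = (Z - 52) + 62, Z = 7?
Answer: 72195/44099 ≈ 1.6371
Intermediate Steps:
f = 19 (f = 2 + ((7 - 52) + 62) = 2 + (-45 + 62) = 2 + 17 = 19)
M(X, s) = 1/19
(-15199 + M(0, 212))/(40514 - 49798) = (-15199 + 1/19)/(40514 - 49798) = -288780/19/(-9284) = -288780/19*(-1/9284) = 72195/44099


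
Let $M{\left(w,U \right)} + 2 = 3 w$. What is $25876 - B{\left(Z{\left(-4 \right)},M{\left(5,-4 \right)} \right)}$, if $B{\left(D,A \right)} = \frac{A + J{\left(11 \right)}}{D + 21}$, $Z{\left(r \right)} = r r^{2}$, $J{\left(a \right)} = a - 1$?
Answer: $\frac{1112691}{43} \approx 25877.0$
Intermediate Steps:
$J{\left(a \right)} = -1 + a$ ($J{\left(a \right)} = a - 1 = -1 + a$)
$Z{\left(r \right)} = r^{3}$
$M{\left(w,U \right)} = -2 + 3 w$
$B{\left(D,A \right)} = \frac{10 + A}{21 + D}$ ($B{\left(D,A \right)} = \frac{A + \left(-1 + 11\right)}{D + 21} = \frac{A + 10}{21 + D} = \frac{10 + A}{21 + D}$)
$25876 - B{\left(Z{\left(-4 \right)},M{\left(5,-4 \right)} \right)} = 25876 - \frac{10 + \left(-2 + 3 \cdot 5\right)}{21 + \left(-4\right)^{3}} = 25876 - \frac{10 + \left(-2 + 15\right)}{21 - 64} = 25876 - \frac{10 + 13}{-43} = 25876 - \left(- \frac{1}{43}\right) 23 = 25876 - - \frac{23}{43} = 25876 + \frac{23}{43} = \frac{1112691}{43}$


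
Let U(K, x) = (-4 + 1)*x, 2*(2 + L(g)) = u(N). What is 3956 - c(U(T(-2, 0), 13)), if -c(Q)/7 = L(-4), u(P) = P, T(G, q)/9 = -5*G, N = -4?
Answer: 3928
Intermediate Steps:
T(G, q) = -45*G (T(G, q) = 9*(-5*G) = -45*G)
L(g) = -4 (L(g) = -2 + (½)*(-4) = -2 - 2 = -4)
U(K, x) = -3*x
c(Q) = 28 (c(Q) = -7*(-4) = 28)
3956 - c(U(T(-2, 0), 13)) = 3956 - 1*28 = 3956 - 28 = 3928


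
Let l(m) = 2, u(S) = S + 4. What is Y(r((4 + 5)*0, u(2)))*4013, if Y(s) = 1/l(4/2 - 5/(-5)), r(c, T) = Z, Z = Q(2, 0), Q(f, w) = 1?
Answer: 4013/2 ≈ 2006.5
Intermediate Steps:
u(S) = 4 + S
Z = 1
r(c, T) = 1
Y(s) = ½ (Y(s) = 1/2 = ½)
Y(r((4 + 5)*0, u(2)))*4013 = (½)*4013 = 4013/2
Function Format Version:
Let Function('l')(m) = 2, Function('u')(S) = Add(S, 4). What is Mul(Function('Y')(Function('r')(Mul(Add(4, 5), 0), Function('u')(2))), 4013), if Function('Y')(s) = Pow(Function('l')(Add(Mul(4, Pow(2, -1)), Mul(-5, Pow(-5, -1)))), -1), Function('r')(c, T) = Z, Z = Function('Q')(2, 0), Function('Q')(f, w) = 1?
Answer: Rational(4013, 2) ≈ 2006.5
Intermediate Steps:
Function('u')(S) = Add(4, S)
Z = 1
Function('r')(c, T) = 1
Function('Y')(s) = Rational(1, 2) (Function('Y')(s) = Pow(2, -1) = Rational(1, 2))
Mul(Function('Y')(Function('r')(Mul(Add(4, 5), 0), Function('u')(2))), 4013) = Mul(Rational(1, 2), 4013) = Rational(4013, 2)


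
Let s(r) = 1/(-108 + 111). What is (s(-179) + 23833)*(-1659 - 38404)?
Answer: -2864504500/3 ≈ -9.5483e+8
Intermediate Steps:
s(r) = ⅓ (s(r) = 1/3 = ⅓)
(s(-179) + 23833)*(-1659 - 38404) = (⅓ + 23833)*(-1659 - 38404) = (71500/3)*(-40063) = -2864504500/3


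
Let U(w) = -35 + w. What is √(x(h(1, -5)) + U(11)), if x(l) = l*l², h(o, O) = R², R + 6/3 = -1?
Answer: √705 ≈ 26.552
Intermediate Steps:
R = -3 (R = -2 - 1 = -3)
h(o, O) = 9 (h(o, O) = (-3)² = 9)
x(l) = l³
√(x(h(1, -5)) + U(11)) = √(9³ + (-35 + 11)) = √(729 - 24) = √705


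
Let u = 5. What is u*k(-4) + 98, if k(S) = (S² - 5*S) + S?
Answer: 258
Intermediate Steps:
k(S) = S² - 4*S
u*k(-4) + 98 = 5*(-4*(-4 - 4)) + 98 = 5*(-4*(-8)) + 98 = 5*32 + 98 = 160 + 98 = 258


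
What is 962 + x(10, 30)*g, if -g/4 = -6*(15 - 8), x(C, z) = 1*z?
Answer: 6002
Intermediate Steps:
x(C, z) = z
g = 168 (g = -(-24)*(15 - 8) = -(-24)*7 = -4*(-42) = 168)
962 + x(10, 30)*g = 962 + 30*168 = 962 + 5040 = 6002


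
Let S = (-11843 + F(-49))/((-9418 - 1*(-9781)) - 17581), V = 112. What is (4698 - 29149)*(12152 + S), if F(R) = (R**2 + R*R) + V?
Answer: -5116128829315/17218 ≈ -2.9714e+8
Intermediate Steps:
F(R) = 112 + 2*R**2 (F(R) = (R**2 + R*R) + 112 = (R**2 + R**2) + 112 = 2*R**2 + 112 = 112 + 2*R**2)
S = 6929/17218 (S = (-11843 + (112 + 2*(-49)**2))/((-9418 - 1*(-9781)) - 17581) = (-11843 + (112 + 2*2401))/((-9418 + 9781) - 17581) = (-11843 + (112 + 4802))/(363 - 17581) = (-11843 + 4914)/(-17218) = -6929*(-1/17218) = 6929/17218 ≈ 0.40243)
(4698 - 29149)*(12152 + S) = (4698 - 29149)*(12152 + 6929/17218) = -24451*209240065/17218 = -5116128829315/17218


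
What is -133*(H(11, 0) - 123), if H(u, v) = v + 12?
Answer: 14763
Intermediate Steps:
H(u, v) = 12 + v
-133*(H(11, 0) - 123) = -133*((12 + 0) - 123) = -133*(12 - 123) = -133*(-111) = 14763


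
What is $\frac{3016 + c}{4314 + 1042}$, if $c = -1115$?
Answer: $\frac{1901}{5356} \approx 0.35493$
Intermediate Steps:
$\frac{3016 + c}{4314 + 1042} = \frac{3016 - 1115}{4314 + 1042} = \frac{1901}{5356}$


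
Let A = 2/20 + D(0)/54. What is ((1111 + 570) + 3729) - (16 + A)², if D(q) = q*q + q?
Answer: 515079/100 ≈ 5150.8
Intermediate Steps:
D(q) = q + q² (D(q) = q² + q = q + q²)
A = ⅒ (A = 2/20 + (0*(1 + 0))/54 = 2*(1/20) + (0*1)*(1/54) = ⅒ + 0*(1/54) = ⅒ + 0 = ⅒ ≈ 0.10000)
((1111 + 570) + 3729) - (16 + A)² = ((1111 + 570) + 3729) - (16 + ⅒)² = (1681 + 3729) - (161/10)² = 5410 - 1*25921/100 = 5410 - 25921/100 = 515079/100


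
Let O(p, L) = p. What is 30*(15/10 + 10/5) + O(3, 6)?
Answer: 108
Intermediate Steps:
30*(15/10 + 10/5) + O(3, 6) = 30*(15/10 + 10/5) + 3 = 30*(15*(1/10) + 10*(1/5)) + 3 = 30*(3/2 + 2) + 3 = 30*(7/2) + 3 = 105 + 3 = 108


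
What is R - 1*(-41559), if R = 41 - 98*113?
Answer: 30526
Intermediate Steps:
R = -11033 (R = 41 - 11074 = -11033)
R - 1*(-41559) = -11033 - 1*(-41559) = -11033 + 41559 = 30526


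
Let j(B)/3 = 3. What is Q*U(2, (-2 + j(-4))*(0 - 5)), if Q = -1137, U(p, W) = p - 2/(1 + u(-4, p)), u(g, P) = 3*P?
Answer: -13644/7 ≈ -1949.1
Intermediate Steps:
j(B) = 9 (j(B) = 3*3 = 9)
U(p, W) = p - 2/(1 + 3*p)
Q*U(2, (-2 + j(-4))*(0 - 5)) = -1137*(-2 + 2 + 3*2**2)/(1 + 3*2) = -1137*(-2 + 2 + 3*4)/(1 + 6) = -1137*(-2 + 2 + 12)/7 = -1137*12/7 = -13644/7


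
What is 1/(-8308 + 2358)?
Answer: -1/5950 ≈ -0.00016807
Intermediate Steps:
1/(-8308 + 2358) = 1/(-5950) = -1/5950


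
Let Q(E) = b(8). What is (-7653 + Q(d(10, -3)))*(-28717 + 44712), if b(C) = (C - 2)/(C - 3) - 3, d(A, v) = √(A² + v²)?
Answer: -122438526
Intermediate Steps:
b(C) = -3 + (-2 + C)/(-3 + C) (b(C) = (-2 + C)/(-3 + C) - 3 = -3 + (-2 + C)/(-3 + C))
Q(E) = -9/5 (Q(E) = (7 - 2*8)/(-3 + 8) = (7 - 16)/5 = (⅕)*(-9) = -9/5)
(-7653 + Q(d(10, -3)))*(-28717 + 44712) = (-7653 - 9/5)*(-28717 + 44712) = -38274/5*15995 = -122438526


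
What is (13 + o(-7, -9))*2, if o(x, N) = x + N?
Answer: -6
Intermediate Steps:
o(x, N) = N + x
(13 + o(-7, -9))*2 = (13 + (-9 - 7))*2 = (13 - 16)*2 = -3*2 = -6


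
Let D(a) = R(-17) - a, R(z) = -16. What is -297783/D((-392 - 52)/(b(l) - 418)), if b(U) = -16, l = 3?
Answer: 64618911/3694 ≈ 17493.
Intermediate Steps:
D(a) = -16 - a
-297783/D((-392 - 52)/(b(l) - 418)) = -297783/(-16 - (-392 - 52)/(-16 - 418)) = -297783/(-16 - (-444)/(-434)) = -297783/(-16 - (-444)*(-1)/434) = -297783/(-16 - 1*222/217) = -297783/(-16 - 222/217) = -297783/(-3694/217) = -297783*(-217/3694) = 64618911/3694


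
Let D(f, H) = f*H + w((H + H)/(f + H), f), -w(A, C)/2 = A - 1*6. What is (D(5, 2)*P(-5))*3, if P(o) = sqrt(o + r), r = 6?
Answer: 438/7 ≈ 62.571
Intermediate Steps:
w(A, C) = 12 - 2*A (w(A, C) = -2*(A - 1*6) = -2*(A - 6) = -2*(-6 + A) = 12 - 2*A)
D(f, H) = 12 + H*f - 4*H/(H + f) (D(f, H) = f*H + (12 - 2*(H + H)/(f + H)) = H*f + (12 - 2*2*H/(H + f)) = H*f + (12 - 4*H/(H + f)) = 12 + H*f - 4*H/(H + f))
P(o) = sqrt(6 + o) (P(o) = sqrt(o + 6) = sqrt(6 + o))
(D(5, 2)*P(-5))*3 = (((-4*2 + (12 + 2*5)*(2 + 5))/(2 + 5))*sqrt(6 - 5))*3 = (((-8 + (12 + 10)*7)/7)*sqrt(1))*3 = (((-8 + 22*7)/7)*1)*3 = (((-8 + 154)/7)*1)*3 = (((1/7)*146)*1)*3 = ((146/7)*1)*3 = (146/7)*3 = 438/7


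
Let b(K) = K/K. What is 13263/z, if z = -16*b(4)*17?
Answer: -13263/272 ≈ -48.761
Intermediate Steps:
b(K) = 1
z = -272 (z = -16*1*17 = -16*17 = -272)
13263/z = 13263/(-272) = 13263*(-1/272) = -13263/272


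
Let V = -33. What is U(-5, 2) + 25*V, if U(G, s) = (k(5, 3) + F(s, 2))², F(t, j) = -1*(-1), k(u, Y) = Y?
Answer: -809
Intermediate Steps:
F(t, j) = 1
U(G, s) = 16 (U(G, s) = (3 + 1)² = 4² = 16)
U(-5, 2) + 25*V = 16 + 25*(-33) = 16 - 825 = -809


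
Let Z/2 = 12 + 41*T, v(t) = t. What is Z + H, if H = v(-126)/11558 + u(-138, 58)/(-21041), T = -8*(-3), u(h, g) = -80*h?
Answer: 242153984745/121595939 ≈ 1991.5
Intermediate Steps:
T = 24
Z = 1992 (Z = 2*(12 + 41*24) = 2*(12 + 984) = 2*996 = 1992)
H = -65125743/121595939 (H = -126/11558 - 80*(-138)/(-21041) = -126*1/11558 + 11040*(-1/21041) = -63/5779 - 11040/21041 = -65125743/121595939 ≈ -0.53559)
Z + H = 1992 - 65125743/121595939 = 242153984745/121595939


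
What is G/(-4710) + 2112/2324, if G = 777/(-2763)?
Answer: 2290566959/2520325710 ≈ 0.90884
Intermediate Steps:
G = -259/921 (G = 777*(-1/2763) = -259/921 ≈ -0.28122)
G/(-4710) + 2112/2324 = -259/921/(-4710) + 2112/2324 = -259/921*(-1/4710) + 2112*(1/2324) = 259/4337910 + 528/581 = 2290566959/2520325710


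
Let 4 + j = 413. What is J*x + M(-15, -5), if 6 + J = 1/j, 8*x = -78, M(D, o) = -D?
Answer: 120207/1636 ≈ 73.476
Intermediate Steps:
j = 409 (j = -4 + 413 = 409)
x = -39/4 (x = (⅛)*(-78) = -39/4 ≈ -9.7500)
J = -2453/409 (J = -6 + 1/409 = -2453/409 ≈ -5.9976)
J*x + M(-15, -5) = -2453/409*(-39/4) - 1*(-15) = 95667/1636 + 15 = 120207/1636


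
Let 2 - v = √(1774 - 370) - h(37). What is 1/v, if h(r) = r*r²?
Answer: 16885/855309207 + 2*√39/855309207 ≈ 1.9756e-5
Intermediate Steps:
h(r) = r³
v = 50655 - 6*√39 (v = 2 - (√(1774 - 370) - 1*37³) = 2 - (√1404 - 1*50653) = 2 - (6*√39 - 50653) = 2 - (-50653 + 6*√39) = 2 + (50653 - 6*√39) = 50655 - 6*√39 ≈ 50618.)
1/v = 1/(50655 - 6*√39)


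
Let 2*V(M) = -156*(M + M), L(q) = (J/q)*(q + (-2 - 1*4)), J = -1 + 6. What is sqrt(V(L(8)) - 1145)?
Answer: 2*I*sqrt(335) ≈ 36.606*I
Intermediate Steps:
J = 5
L(q) = 5*(-6 + q)/q (L(q) = (5/q)*(q + (-2 - 1*4)) = (5/q)*(q + (-2 - 4)) = (5/q)*(q - 6) = (5/q)*(-6 + q) = 5*(-6 + q)/q)
V(M) = -156*M (V(M) = (-156*(M + M))/2 = (-312*M)/2 = -156*M)
sqrt(V(L(8)) - 1145) = sqrt(-156*(5 - 30/8) - 1145) = sqrt(-156*(5 - 30*1/8) - 1145) = sqrt(-156*(5 - 15/4) - 1145) = sqrt(-156*5/4 - 1145) = sqrt(-195 - 1145) = sqrt(-1340) = 2*I*sqrt(335)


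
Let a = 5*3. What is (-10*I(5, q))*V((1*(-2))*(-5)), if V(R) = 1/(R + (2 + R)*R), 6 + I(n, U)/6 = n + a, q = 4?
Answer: -84/13 ≈ -6.4615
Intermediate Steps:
a = 15
I(n, U) = 54 + 6*n (I(n, U) = -36 + 6*(n + 15) = -36 + 6*(15 + n) = -36 + (90 + 6*n) = 54 + 6*n)
V(R) = 1/(R + R*(2 + R))
(-10*I(5, q))*V((1*(-2))*(-5)) = (-10*(54 + 6*5))*(1/((((1*(-2))*(-5)))*(3 + (1*(-2))*(-5)))) = (-10*(54 + 30))*(1/(((-2*(-5)))*(3 - 2*(-5)))) = (-10*84)*(1/(10*(3 + 10))) = -84/13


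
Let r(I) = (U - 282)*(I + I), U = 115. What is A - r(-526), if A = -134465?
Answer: -310149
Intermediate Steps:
r(I) = -334*I (r(I) = (115 - 282)*(I + I) = -334*I)
A - r(-526) = -134465 - (-334)*(-526) = -134465 - 1*175684 = -134465 - 175684 = -310149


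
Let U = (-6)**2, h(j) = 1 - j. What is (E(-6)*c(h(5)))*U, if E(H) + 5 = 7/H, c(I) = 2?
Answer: -444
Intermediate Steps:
E(H) = -5 + 7/H
U = 36
(E(-6)*c(h(5)))*U = ((-5 + 7/(-6))*2)*36 = ((-5 + 7*(-1/6))*2)*36 = ((-5 - 7/6)*2)*36 = -37/6*2*36 = -37/3*36 = -444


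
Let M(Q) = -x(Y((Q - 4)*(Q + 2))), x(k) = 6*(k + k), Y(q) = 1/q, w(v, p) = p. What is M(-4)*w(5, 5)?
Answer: -15/4 ≈ -3.7500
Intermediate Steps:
x(k) = 12*k (x(k) = 6*(2*k) = 12*k)
M(Q) = -12/((-4 + Q)*(2 + Q)) (M(Q) = -12/((Q - 4)*(Q + 2)) = -12/((-4 + Q)*(2 + Q)))
M(-4)*w(5, 5) = (12/(8 - 1*(-4)² + 2*(-4)))*5 = (12/(8 - 1*16 - 8))*5 = (12/(8 - 16 - 8))*5 = (12/(-16))*5 = (12*(-1/16))*5 = -¾*5 = -15/4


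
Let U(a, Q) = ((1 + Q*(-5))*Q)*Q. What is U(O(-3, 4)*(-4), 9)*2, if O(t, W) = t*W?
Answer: -7128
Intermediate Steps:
O(t, W) = W*t
U(a, Q) = Q**2*(1 - 5*Q) (U(a, Q) = ((1 - 5*Q)*Q)*Q = (Q*(1 - 5*Q))*Q = Q**2*(1 - 5*Q))
U(O(-3, 4)*(-4), 9)*2 = (9**2*(1 - 5*9))*2 = (81*(1 - 45))*2 = (81*(-44))*2 = -3564*2 = -7128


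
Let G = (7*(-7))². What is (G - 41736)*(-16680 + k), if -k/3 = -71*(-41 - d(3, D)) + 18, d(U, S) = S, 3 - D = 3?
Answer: 1001744445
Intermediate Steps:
D = 0 (D = 3 - 1*3 = 3 - 3 = 0)
G = 2401 (G = (-49)² = 2401)
k = -8787 (k = -3*(-71*(-41 - 1*0) + 18) = -3*(-71*(-41 + 0) + 18) = -3*(-71*(-41) + 18) = -3*(2911 + 18) = -3*2929 = -8787)
(G - 41736)*(-16680 + k) = (2401 - 41736)*(-16680 - 8787) = -39335*(-25467) = 1001744445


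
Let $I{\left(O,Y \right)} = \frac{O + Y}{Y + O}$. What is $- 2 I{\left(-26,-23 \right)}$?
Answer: $-2$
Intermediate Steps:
$I{\left(O,Y \right)} = 1$ ($I{\left(O,Y \right)} = \frac{O + Y}{O + Y} = 1$)
$- 2 I{\left(-26,-23 \right)} = \left(-2\right) 1 = -2$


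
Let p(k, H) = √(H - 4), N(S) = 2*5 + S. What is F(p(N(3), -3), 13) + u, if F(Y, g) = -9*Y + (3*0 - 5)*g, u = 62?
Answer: -3 - 9*I*√7 ≈ -3.0 - 23.812*I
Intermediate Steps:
N(S) = 10 + S
p(k, H) = √(-4 + H)
F(Y, g) = -9*Y - 5*g (F(Y, g) = -9*Y + (0 - 5)*g = -9*Y - 5*g)
F(p(N(3), -3), 13) + u = (-9*√(-4 - 3) - 5*13) + 62 = (-9*I*√7 - 65) + 62 = (-65 - 9*I*√7) + 62 = -3 - 9*I*√7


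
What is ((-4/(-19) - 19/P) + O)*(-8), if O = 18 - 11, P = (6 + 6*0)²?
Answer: -9142/171 ≈ -53.462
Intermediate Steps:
P = 36 (P = (6 + 0)² = 6² = 36)
O = 7
((-4/(-19) - 19/P) + O)*(-8) = ((-4/(-19) - 19/36) + 7)*(-8) = ((-4*(-1/19) - 19*1/36) + 7)*(-8) = ((4/19 - 19/36) + 7)*(-8) = (-217/684 + 7)*(-8) = (4571/684)*(-8) = -9142/171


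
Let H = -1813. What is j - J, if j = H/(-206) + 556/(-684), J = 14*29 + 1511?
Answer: -67246853/35226 ≈ -1909.0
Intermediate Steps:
J = 1917 (J = 406 + 1511 = 1917)
j = 281389/35226 (j = -1813/(-206) + 556/(-684) = -1813*(-1/206) + 556*(-1/684) = 1813/206 - 139/171 = 281389/35226 ≈ 7.9881)
j - J = 281389/35226 - 1*1917 = 281389/35226 - 1917 = -67246853/35226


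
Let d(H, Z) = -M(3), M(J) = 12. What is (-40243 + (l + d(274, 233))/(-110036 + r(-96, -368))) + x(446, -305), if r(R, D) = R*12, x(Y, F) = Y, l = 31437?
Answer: -4424980261/111188 ≈ -39797.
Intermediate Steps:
r(R, D) = 12*R
d(H, Z) = -12 (d(H, Z) = -1*12 = -12)
(-40243 + (l + d(274, 233))/(-110036 + r(-96, -368))) + x(446, -305) = (-40243 + (31437 - 12)/(-110036 + 12*(-96))) + 446 = (-40243 + 31425/(-110036 - 1152)) + 446 = (-40243 + 31425/(-111188)) + 446 = (-40243 + 31425*(-1/111188)) + 446 = (-40243 - 31425/111188) + 446 = -4474570109/111188 + 446 = -4424980261/111188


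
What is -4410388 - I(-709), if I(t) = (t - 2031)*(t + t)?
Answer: -8295708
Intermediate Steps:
I(t) = 2*t*(-2031 + t) (I(t) = (-2031 + t)*(2*t) = 2*t*(-2031 + t))
-4410388 - I(-709) = -4410388 - 2*(-709)*(-2031 - 709) = -4410388 - 2*(-709)*(-2740) = -4410388 - 1*3885320 = -4410388 - 3885320 = -8295708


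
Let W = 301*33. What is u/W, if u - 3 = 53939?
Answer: 7706/1419 ≈ 5.4306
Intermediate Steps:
u = 53942 (u = 3 + 53939 = 53942)
W = 9933
u/W = 53942/9933 = 53942*(1/9933) = 7706/1419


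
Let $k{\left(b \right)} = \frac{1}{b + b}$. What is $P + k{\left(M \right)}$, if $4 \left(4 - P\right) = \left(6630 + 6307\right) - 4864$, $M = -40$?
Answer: $- \frac{161141}{80} \approx -2014.3$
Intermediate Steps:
$k{\left(b \right)} = \frac{1}{2 b}$
$P = - \frac{8057}{4}$ ($P = 4 - \frac{\left(6630 + 6307\right) - 4864}{4} = 4 - \frac{12937 - 4864}{4} = 4 - \frac{8073}{4} = - \frac{8057}{4} \approx -2014.3$)
$P + k{\left(M \right)} = - \frac{8057}{4} + \frac{1}{2 \left(-40\right)} = - \frac{8057}{4} + \frac{1}{2} \left(- \frac{1}{40}\right) = - \frac{8057}{4} - \frac{1}{80} = - \frac{161141}{80}$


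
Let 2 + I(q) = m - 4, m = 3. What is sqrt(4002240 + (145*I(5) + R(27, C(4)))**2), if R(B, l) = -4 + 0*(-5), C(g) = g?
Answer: sqrt(4194961) ≈ 2048.2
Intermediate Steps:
R(B, l) = -4 (R(B, l) = -4 + 0 = -4)
I(q) = -3 (I(q) = -2 + (3 - 4) = -2 - 1 = -3)
sqrt(4002240 + (145*I(5) + R(27, C(4)))**2) = sqrt(4002240 + (145*(-3) - 4)**2) = sqrt(4002240 + (-435 - 4)**2) = sqrt(4002240 + (-439)**2) = sqrt(4002240 + 192721) = sqrt(4194961)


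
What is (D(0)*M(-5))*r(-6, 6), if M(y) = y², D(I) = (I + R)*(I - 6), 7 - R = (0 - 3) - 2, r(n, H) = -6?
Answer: 10800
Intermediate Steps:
R = 12 (R = 7 - ((0 - 3) - 2) = 7 - (-3 - 2) = 7 - 1*(-5) = 7 + 5 = 12)
D(I) = (-6 + I)*(12 + I) (D(I) = (I + 12)*(I - 6) = (12 + I)*(-6 + I) = (-6 + I)*(12 + I))
(D(0)*M(-5))*r(-6, 6) = ((-72 + 0² + 6*0)*(-5)²)*(-6) = ((-72 + 0 + 0)*25)*(-6) = -72*25*(-6) = -1800*(-6) = 10800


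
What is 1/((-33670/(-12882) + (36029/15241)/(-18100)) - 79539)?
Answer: -1776827786100/141322461372217189 ≈ -1.2573e-5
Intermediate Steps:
1/((-33670/(-12882) + (36029/15241)/(-18100)) - 79539) = 1/((-33670*(-1/12882) + (36029*(1/15241))*(-1/18100)) - 79539) = 1/((16835/6441 + (36029/15241)*(-1/18100)) - 79539) = 1/((16835/6441 - 36029/275862100) - 79539) = 1/(4643906390711/1776827786100 - 79539) = 1/(-141322461372217189/1776827786100) = -1776827786100/141322461372217189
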